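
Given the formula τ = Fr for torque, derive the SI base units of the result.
Units of each symbol in τ = Fr:
  F (force): kg·m/s²
  r (lever arm): m

Multiplying the contributions: [kg·m/s²] · [m]
Adding exponents of each base unit: kg: 1, m: 2, s: -2
SI base units of torque: kg·m²/s²

Answer: kg·m²/s²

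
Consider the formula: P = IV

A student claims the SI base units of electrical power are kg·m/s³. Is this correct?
Units of each symbol in P = IV:
  I (current): A
  V (voltage, in volts): kg·m²/(s³·A)

Multiplying the contributions: [A] · [kg·m²/(s³·A)]
Adding exponents of each base unit: kg: 1, m: 2, s: -3
SI base units of electrical power: kg·m²/s³

The claimed units kg·m/s³ (exponents kg: 1, m: 1, s: -3) do not match the derived units kg·m²/s³ (exponents kg: 1, m: 2, s: -3), so the claim is incorrect.

Answer: No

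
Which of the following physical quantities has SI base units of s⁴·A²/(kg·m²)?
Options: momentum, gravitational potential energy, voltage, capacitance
Checking the SI base units of each option:
  momentum (p = mv): kg·m/s  ✗
  gravitational potential energy (U = -GMm/r): kg·m²/s²  ✗
  voltage (V = IR): kg·m²/(s³·A)  ✗
  capacitance (C = Q/V): s⁴·A²/(kg·m²)  ✓ matches

Only capacitance has units s⁴·A²/(kg·m²).

Answer: capacitance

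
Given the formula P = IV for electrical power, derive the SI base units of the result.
Units of each symbol in P = IV:
  I (current): A
  V (voltage, in volts): kg·m²/(s³·A)

Multiplying the contributions: [A] · [kg·m²/(s³·A)]
Adding exponents of each base unit: kg: 1, m: 2, s: -3
SI base units of electrical power: kg·m²/s³

Answer: kg·m²/s³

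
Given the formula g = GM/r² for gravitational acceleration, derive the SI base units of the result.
Units of each symbol in g = GM/r²:
  G (gravitational constant): m³/(kg·s²)
  M (mass): kg
  r (distance): m  → to the power 2 in the denominator, contributes 1/m²

Multiplying the contributions: [m³/(kg·s²)] · [kg] · [1/m²]
Adding exponents of each base unit: m: 1, s: -2
SI base units of gravitational acceleration: m/s²

Answer: m/s²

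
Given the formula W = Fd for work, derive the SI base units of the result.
Units of each symbol in W = Fd:
  F (force): kg·m/s²
  d (displacement): m

Multiplying the contributions: [kg·m/s²] · [m]
Adding exponents of each base unit: kg: 1, m: 2, s: -2
SI base units of work: kg·m²/s²

Answer: kg·m²/s²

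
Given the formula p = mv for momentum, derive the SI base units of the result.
Units of each symbol in p = mv:
  m (mass): kg
  v (velocity): m/s

Multiplying the contributions: [kg] · [m/s]
Adding exponents of each base unit: kg: 1, m: 1, s: -1
SI base units of momentum: kg·m/s

Answer: kg·m/s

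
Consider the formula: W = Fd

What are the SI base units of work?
Units of each symbol in W = Fd:
  F (force): kg·m/s²
  d (displacement): m

Multiplying the contributions: [kg·m/s²] · [m]
Adding exponents of each base unit: kg: 1, m: 2, s: -2
SI base units of work: kg·m²/s²

Answer: kg·m²/s²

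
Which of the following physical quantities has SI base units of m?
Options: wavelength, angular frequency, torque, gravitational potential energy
Checking the SI base units of each option:
  wavelength (λ = v/f): m  ✓ matches
  angular frequency (ω = 2πf): 1/s  ✗
  torque (τ = Fr): kg·m²/s²  ✗
  gravitational potential energy (U = -GMm/r): kg·m²/s²  ✗

Only wavelength has units m.

Answer: wavelength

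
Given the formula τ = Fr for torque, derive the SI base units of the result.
Units of each symbol in τ = Fr:
  F (force): kg·m/s²
  r (lever arm): m

Multiplying the contributions: [kg·m/s²] · [m]
Adding exponents of each base unit: kg: 1, m: 2, s: -2
SI base units of torque: kg·m²/s²

Answer: kg·m²/s²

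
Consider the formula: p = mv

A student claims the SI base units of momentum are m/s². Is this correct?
Units of each symbol in p = mv:
  m (mass): kg
  v (velocity): m/s

Multiplying the contributions: [kg] · [m/s]
Adding exponents of each base unit: kg: 1, m: 1, s: -1
SI base units of momentum: kg·m/s

The claimed units m/s² (exponents m: 1, s: -2) do not match the derived units kg·m/s (exponents kg: 1, m: 1, s: -1), so the claim is incorrect.

Answer: No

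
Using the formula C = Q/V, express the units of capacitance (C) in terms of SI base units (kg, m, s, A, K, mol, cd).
Units of each symbol in C = Q/V:
  Q (charge, in coulombs): s·A
  V (voltage, in volts): kg·m²/(s³·A)  → in the denominator, contributes s³·A/(kg·m²)

Multiplying the contributions: [s·A] · [s³·A/(kg·m²)]
Adding exponents of each base unit: kg: -1, m: -2, s: 4, A: 2
SI base units of capacitance: s⁴·A²/(kg·m²)

Answer: s⁴·A²/(kg·m²)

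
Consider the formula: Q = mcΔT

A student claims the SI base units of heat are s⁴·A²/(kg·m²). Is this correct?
Units of each symbol in Q = mcΔT:
  m (mass): kg
  c (specific heat capacity, in J/(kg·K)): m²/(s²·K)
  ΔT (temperature change): K

Multiplying the contributions: [kg] · [m²/(s²·K)] · [K]
Adding exponents of each base unit: kg: 1, m: 2, s: -2
SI base units of heat: kg·m²/s²

The claimed units s⁴·A²/(kg·m²) (exponents kg: -1, m: -2, s: 4, A: 2) do not match the derived units kg·m²/s² (exponents kg: 1, m: 2, s: -2), so the claim is incorrect.

Answer: No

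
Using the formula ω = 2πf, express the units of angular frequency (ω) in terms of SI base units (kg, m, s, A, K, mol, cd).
Units of each symbol in ω = 2πf:
  f (frequency): 1/s
  The factor 2π is dimensionless.

Multiplying the contributions: [1/s]
Adding exponents of each base unit: s: -1
SI base units of angular frequency: 1/s

Answer: 1/s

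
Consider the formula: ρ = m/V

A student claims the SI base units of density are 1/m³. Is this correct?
Units of each symbol in ρ = m/V:
  m (mass): kg
  V (volume): m³  → in the denominator, contributes 1/m³

Multiplying the contributions: [kg] · [1/m³]
Adding exponents of each base unit: kg: 1, m: -3
SI base units of density: kg/m³

The claimed units 1/m³ (exponents m: -3) do not match the derived units kg/m³ (exponents kg: 1, m: -3), so the claim is incorrect.

Answer: No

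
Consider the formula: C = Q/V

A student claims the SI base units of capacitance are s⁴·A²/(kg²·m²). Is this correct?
Units of each symbol in C = Q/V:
  Q (charge, in coulombs): s·A
  V (voltage, in volts): kg·m²/(s³·A)  → in the denominator, contributes s³·A/(kg·m²)

Multiplying the contributions: [s·A] · [s³·A/(kg·m²)]
Adding exponents of each base unit: kg: -1, m: -2, s: 4, A: 2
SI base units of capacitance: s⁴·A²/(kg·m²)

The claimed units s⁴·A²/(kg²·m²) (exponents kg: -2, m: -2, s: 4, A: 2) do not match the derived units s⁴·A²/(kg·m²) (exponents kg: -1, m: -2, s: 4, A: 2), so the claim is incorrect.

Answer: No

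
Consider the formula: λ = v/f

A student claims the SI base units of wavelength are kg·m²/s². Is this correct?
Units of each symbol in λ = v/f:
  v (wave speed): m/s
  f (frequency): 1/s  → in the denominator, contributes s

Multiplying the contributions: [m/s] · [s]
Adding exponents of each base unit: m: 1
SI base units of wavelength: m

The claimed units kg·m²/s² (exponents kg: 1, m: 2, s: -2) do not match the derived units m (exponents m: 1), so the claim is incorrect.

Answer: No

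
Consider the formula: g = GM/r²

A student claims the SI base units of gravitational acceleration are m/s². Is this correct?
Units of each symbol in g = GM/r²:
  G (gravitational constant): m³/(kg·s²)
  M (mass): kg
  r (distance): m  → to the power 2 in the denominator, contributes 1/m²

Multiplying the contributions: [m³/(kg·s²)] · [kg] · [1/m²]
Adding exponents of each base unit: m: 1, s: -2
SI base units of gravitational acceleration: m/s²

The claimed units m/s² match the derived units, so the claim is correct.

Answer: Yes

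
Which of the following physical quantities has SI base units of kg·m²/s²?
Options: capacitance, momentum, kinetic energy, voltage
Checking the SI base units of each option:
  capacitance (C = Q/V): s⁴·A²/(kg·m²)  ✗
  momentum (p = mv): kg·m/s  ✗
  kinetic energy (E = ½mv²): kg·m²/s²  ✓ matches
  voltage (V = IR): kg·m²/(s³·A)  ✗

Only kinetic energy has units kg·m²/s².

Answer: kinetic energy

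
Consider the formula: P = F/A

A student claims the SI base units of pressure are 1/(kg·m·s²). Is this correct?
Units of each symbol in P = F/A:
  F (force): kg·m/s²
  A (area): m²  → in the denominator, contributes 1/m²

Multiplying the contributions: [kg·m/s²] · [1/m²]
Adding exponents of each base unit: kg: 1, m: -1, s: -2
SI base units of pressure: kg/(m·s²)

The claimed units 1/(kg·m·s²) (exponents kg: -1, m: -1, s: -2) do not match the derived units kg/(m·s²) (exponents kg: 1, m: -1, s: -2), so the claim is incorrect.

Answer: No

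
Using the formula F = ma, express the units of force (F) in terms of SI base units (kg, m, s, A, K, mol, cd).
Units of each symbol in F = ma:
  m (mass): kg
  a (acceleration): m/s²

Multiplying the contributions: [kg] · [m/s²]
Adding exponents of each base unit: kg: 1, m: 1, s: -2
SI base units of force: kg·m/s²

Answer: kg·m/s²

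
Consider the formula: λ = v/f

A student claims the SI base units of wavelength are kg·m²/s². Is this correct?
Units of each symbol in λ = v/f:
  v (wave speed): m/s
  f (frequency): 1/s  → in the denominator, contributes s

Multiplying the contributions: [m/s] · [s]
Adding exponents of each base unit: m: 1
SI base units of wavelength: m

The claimed units kg·m²/s² (exponents kg: 1, m: 2, s: -2) do not match the derived units m (exponents m: 1), so the claim is incorrect.

Answer: No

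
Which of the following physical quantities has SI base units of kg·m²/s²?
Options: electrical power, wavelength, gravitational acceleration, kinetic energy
Checking the SI base units of each option:
  electrical power (P = IV): kg·m²/s³  ✗
  wavelength (λ = v/f): m  ✗
  gravitational acceleration (g = GM/r²): m/s²  ✗
  kinetic energy (E = ½mv²): kg·m²/s²  ✓ matches

Only kinetic energy has units kg·m²/s².

Answer: kinetic energy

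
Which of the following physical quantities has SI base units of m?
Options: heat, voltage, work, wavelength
Checking the SI base units of each option:
  heat (Q = mcΔT): kg·m²/s²  ✗
  voltage (V = IR): kg·m²/(s³·A)  ✗
  work (W = Fd): kg·m²/s²  ✗
  wavelength (λ = v/f): m  ✓ matches

Only wavelength has units m.

Answer: wavelength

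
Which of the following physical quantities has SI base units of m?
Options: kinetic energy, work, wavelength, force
Checking the SI base units of each option:
  kinetic energy (E = ½mv²): kg·m²/s²  ✗
  work (W = Fd): kg·m²/s²  ✗
  wavelength (λ = v/f): m  ✓ matches
  force (F = ma): kg·m/s²  ✗

Only wavelength has units m.

Answer: wavelength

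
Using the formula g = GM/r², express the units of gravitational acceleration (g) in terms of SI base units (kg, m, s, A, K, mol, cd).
Units of each symbol in g = GM/r²:
  G (gravitational constant): m³/(kg·s²)
  M (mass): kg
  r (distance): m  → to the power 2 in the denominator, contributes 1/m²

Multiplying the contributions: [m³/(kg·s²)] · [kg] · [1/m²]
Adding exponents of each base unit: m: 1, s: -2
SI base units of gravitational acceleration: m/s²

Answer: m/s²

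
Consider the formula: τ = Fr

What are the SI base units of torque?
Units of each symbol in τ = Fr:
  F (force): kg·m/s²
  r (lever arm): m

Multiplying the contributions: [kg·m/s²] · [m]
Adding exponents of each base unit: kg: 1, m: 2, s: -2
SI base units of torque: kg·m²/s²

Answer: kg·m²/s²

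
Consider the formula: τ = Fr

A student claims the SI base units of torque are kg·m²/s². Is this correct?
Units of each symbol in τ = Fr:
  F (force): kg·m/s²
  r (lever arm): m

Multiplying the contributions: [kg·m/s²] · [m]
Adding exponents of each base unit: kg: 1, m: 2, s: -2
SI base units of torque: kg·m²/s²

The claimed units kg·m²/s² match the derived units, so the claim is correct.

Answer: Yes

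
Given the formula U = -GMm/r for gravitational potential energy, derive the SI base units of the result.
Units of each symbol in U = -GMm/r:
  G (gravitational constant): m³/(kg·s²)
  M (mass): kg
  m (mass): kg
  r (distance): m  → in the denominator, contributes 1/m
  The minus sign does not affect the units.

Multiplying the contributions: [m³/(kg·s²)] · [kg] · [kg] · [1/m]
Adding exponents of each base unit: kg: 1, m: 2, s: -2
SI base units of gravitational potential energy: kg·m²/s²

Answer: kg·m²/s²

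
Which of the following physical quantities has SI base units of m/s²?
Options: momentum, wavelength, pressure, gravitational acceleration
Checking the SI base units of each option:
  momentum (p = mv): kg·m/s  ✗
  wavelength (λ = v/f): m  ✗
  pressure (P = F/A): kg/(m·s²)  ✗
  gravitational acceleration (g = GM/r²): m/s²  ✓ matches

Only gravitational acceleration has units m/s².

Answer: gravitational acceleration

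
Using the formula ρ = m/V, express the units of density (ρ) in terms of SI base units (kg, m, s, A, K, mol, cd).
Units of each symbol in ρ = m/V:
  m (mass): kg
  V (volume): m³  → in the denominator, contributes 1/m³

Multiplying the contributions: [kg] · [1/m³]
Adding exponents of each base unit: kg: 1, m: -3
SI base units of density: kg/m³

Answer: kg/m³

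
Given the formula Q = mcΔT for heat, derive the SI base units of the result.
Units of each symbol in Q = mcΔT:
  m (mass): kg
  c (specific heat capacity, in J/(kg·K)): m²/(s²·K)
  ΔT (temperature change): K

Multiplying the contributions: [kg] · [m²/(s²·K)] · [K]
Adding exponents of each base unit: kg: 1, m: 2, s: -2
SI base units of heat: kg·m²/s²

Answer: kg·m²/s²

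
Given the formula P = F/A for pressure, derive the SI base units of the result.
Units of each symbol in P = F/A:
  F (force): kg·m/s²
  A (area): m²  → in the denominator, contributes 1/m²

Multiplying the contributions: [kg·m/s²] · [1/m²]
Adding exponents of each base unit: kg: 1, m: -1, s: -2
SI base units of pressure: kg/(m·s²)

Answer: kg/(m·s²)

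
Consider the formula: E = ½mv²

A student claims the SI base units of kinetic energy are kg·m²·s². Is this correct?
Units of each symbol in E = ½mv²:
  m (mass): kg
  v (speed): m/s  → to the power 2, contributes m²/s²
  The factor ½ is dimensionless.

Multiplying the contributions: [kg] · [m²/s²]
Adding exponents of each base unit: kg: 1, m: 2, s: -2
SI base units of kinetic energy: kg·m²/s²

The claimed units kg·m²·s² (exponents kg: 1, m: 2, s: 2) do not match the derived units kg·m²/s² (exponents kg: 1, m: 2, s: -2), so the claim is incorrect.

Answer: No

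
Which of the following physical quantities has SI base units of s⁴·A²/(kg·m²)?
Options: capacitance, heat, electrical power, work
Checking the SI base units of each option:
  capacitance (C = Q/V): s⁴·A²/(kg·m²)  ✓ matches
  heat (Q = mcΔT): kg·m²/s²  ✗
  electrical power (P = IV): kg·m²/s³  ✗
  work (W = Fd): kg·m²/s²  ✗

Only capacitance has units s⁴·A²/(kg·m²).

Answer: capacitance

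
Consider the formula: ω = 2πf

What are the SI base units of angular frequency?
Units of each symbol in ω = 2πf:
  f (frequency): 1/s
  The factor 2π is dimensionless.

Multiplying the contributions: [1/s]
Adding exponents of each base unit: s: -1
SI base units of angular frequency: 1/s

Answer: 1/s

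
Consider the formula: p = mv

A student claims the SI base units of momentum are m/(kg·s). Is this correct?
Units of each symbol in p = mv:
  m (mass): kg
  v (velocity): m/s

Multiplying the contributions: [kg] · [m/s]
Adding exponents of each base unit: kg: 1, m: 1, s: -1
SI base units of momentum: kg·m/s

The claimed units m/(kg·s) (exponents kg: -1, m: 1, s: -1) do not match the derived units kg·m/s (exponents kg: 1, m: 1, s: -1), so the claim is incorrect.

Answer: No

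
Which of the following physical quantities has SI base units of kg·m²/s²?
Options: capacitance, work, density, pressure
Checking the SI base units of each option:
  capacitance (C = Q/V): s⁴·A²/(kg·m²)  ✗
  work (W = Fd): kg·m²/s²  ✓ matches
  density (ρ = m/V): kg/m³  ✗
  pressure (P = F/A): kg/(m·s²)  ✗

Only work has units kg·m²/s².

Answer: work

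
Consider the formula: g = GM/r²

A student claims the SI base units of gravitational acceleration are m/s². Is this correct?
Units of each symbol in g = GM/r²:
  G (gravitational constant): m³/(kg·s²)
  M (mass): kg
  r (distance): m  → to the power 2 in the denominator, contributes 1/m²

Multiplying the contributions: [m³/(kg·s²)] · [kg] · [1/m²]
Adding exponents of each base unit: m: 1, s: -2
SI base units of gravitational acceleration: m/s²

The claimed units m/s² match the derived units, so the claim is correct.

Answer: Yes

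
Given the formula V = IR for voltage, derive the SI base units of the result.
Units of each symbol in V = IR:
  I (current): A
  R (resistance, in ohms): kg·m²/(s³·A²)

Multiplying the contributions: [A] · [kg·m²/(s³·A²)]
Adding exponents of each base unit: kg: 1, m: 2, s: -3, A: -1
SI base units of voltage: kg·m²/(s³·A)

Answer: kg·m²/(s³·A)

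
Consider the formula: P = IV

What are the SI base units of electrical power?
Units of each symbol in P = IV:
  I (current): A
  V (voltage, in volts): kg·m²/(s³·A)

Multiplying the contributions: [A] · [kg·m²/(s³·A)]
Adding exponents of each base unit: kg: 1, m: 2, s: -3
SI base units of electrical power: kg·m²/s³

Answer: kg·m²/s³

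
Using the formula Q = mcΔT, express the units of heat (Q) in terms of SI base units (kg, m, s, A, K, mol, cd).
Units of each symbol in Q = mcΔT:
  m (mass): kg
  c (specific heat capacity, in J/(kg·K)): m²/(s²·K)
  ΔT (temperature change): K

Multiplying the contributions: [kg] · [m²/(s²·K)] · [K]
Adding exponents of each base unit: kg: 1, m: 2, s: -2
SI base units of heat: kg·m²/s²

Answer: kg·m²/s²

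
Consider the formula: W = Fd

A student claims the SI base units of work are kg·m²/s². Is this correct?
Units of each symbol in W = Fd:
  F (force): kg·m/s²
  d (displacement): m

Multiplying the contributions: [kg·m/s²] · [m]
Adding exponents of each base unit: kg: 1, m: 2, s: -2
SI base units of work: kg·m²/s²

The claimed units kg·m²/s² match the derived units, so the claim is correct.

Answer: Yes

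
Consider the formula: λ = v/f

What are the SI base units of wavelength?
Units of each symbol in λ = v/f:
  v (wave speed): m/s
  f (frequency): 1/s  → in the denominator, contributes s

Multiplying the contributions: [m/s] · [s]
Adding exponents of each base unit: m: 1
SI base units of wavelength: m

Answer: m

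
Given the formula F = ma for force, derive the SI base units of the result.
Units of each symbol in F = ma:
  m (mass): kg
  a (acceleration): m/s²

Multiplying the contributions: [kg] · [m/s²]
Adding exponents of each base unit: kg: 1, m: 1, s: -2
SI base units of force: kg·m/s²

Answer: kg·m/s²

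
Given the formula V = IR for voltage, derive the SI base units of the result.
Units of each symbol in V = IR:
  I (current): A
  R (resistance, in ohms): kg·m²/(s³·A²)

Multiplying the contributions: [A] · [kg·m²/(s³·A²)]
Adding exponents of each base unit: kg: 1, m: 2, s: -3, A: -1
SI base units of voltage: kg·m²/(s³·A)

Answer: kg·m²/(s³·A)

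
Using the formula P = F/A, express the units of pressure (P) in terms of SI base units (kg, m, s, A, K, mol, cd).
Units of each symbol in P = F/A:
  F (force): kg·m/s²
  A (area): m²  → in the denominator, contributes 1/m²

Multiplying the contributions: [kg·m/s²] · [1/m²]
Adding exponents of each base unit: kg: 1, m: -1, s: -2
SI base units of pressure: kg/(m·s²)

Answer: kg/(m·s²)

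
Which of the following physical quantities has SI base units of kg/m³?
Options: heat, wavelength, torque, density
Checking the SI base units of each option:
  heat (Q = mcΔT): kg·m²/s²  ✗
  wavelength (λ = v/f): m  ✗
  torque (τ = Fr): kg·m²/s²  ✗
  density (ρ = m/V): kg/m³  ✓ matches

Only density has units kg/m³.

Answer: density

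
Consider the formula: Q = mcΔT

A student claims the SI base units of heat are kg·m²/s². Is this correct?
Units of each symbol in Q = mcΔT:
  m (mass): kg
  c (specific heat capacity, in J/(kg·K)): m²/(s²·K)
  ΔT (temperature change): K

Multiplying the contributions: [kg] · [m²/(s²·K)] · [K]
Adding exponents of each base unit: kg: 1, m: 2, s: -2
SI base units of heat: kg·m²/s²

The claimed units kg·m²/s² match the derived units, so the claim is correct.

Answer: Yes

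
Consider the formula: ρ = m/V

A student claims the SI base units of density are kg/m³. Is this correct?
Units of each symbol in ρ = m/V:
  m (mass): kg
  V (volume): m³  → in the denominator, contributes 1/m³

Multiplying the contributions: [kg] · [1/m³]
Adding exponents of each base unit: kg: 1, m: -3
SI base units of density: kg/m³

The claimed units kg/m³ match the derived units, so the claim is correct.

Answer: Yes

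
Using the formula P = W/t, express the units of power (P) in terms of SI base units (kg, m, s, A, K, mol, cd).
Units of each symbol in P = W/t:
  W (work): kg·m²/s²
  t (time): s  → in the denominator, contributes 1/s

Multiplying the contributions: [kg·m²/s²] · [1/s]
Adding exponents of each base unit: kg: 1, m: 2, s: -3
SI base units of power: kg·m²/s³

Answer: kg·m²/s³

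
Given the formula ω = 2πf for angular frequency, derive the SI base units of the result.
Units of each symbol in ω = 2πf:
  f (frequency): 1/s
  The factor 2π is dimensionless.

Multiplying the contributions: [1/s]
Adding exponents of each base unit: s: -1
SI base units of angular frequency: 1/s

Answer: 1/s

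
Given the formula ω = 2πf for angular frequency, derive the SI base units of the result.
Units of each symbol in ω = 2πf:
  f (frequency): 1/s
  The factor 2π is dimensionless.

Multiplying the contributions: [1/s]
Adding exponents of each base unit: s: -1
SI base units of angular frequency: 1/s

Answer: 1/s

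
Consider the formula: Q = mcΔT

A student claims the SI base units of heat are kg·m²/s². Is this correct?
Units of each symbol in Q = mcΔT:
  m (mass): kg
  c (specific heat capacity, in J/(kg·K)): m²/(s²·K)
  ΔT (temperature change): K

Multiplying the contributions: [kg] · [m²/(s²·K)] · [K]
Adding exponents of each base unit: kg: 1, m: 2, s: -2
SI base units of heat: kg·m²/s²

The claimed units kg·m²/s² match the derived units, so the claim is correct.

Answer: Yes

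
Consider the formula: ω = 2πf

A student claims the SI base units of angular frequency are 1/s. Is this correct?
Units of each symbol in ω = 2πf:
  f (frequency): 1/s
  The factor 2π is dimensionless.

Multiplying the contributions: [1/s]
Adding exponents of each base unit: s: -1
SI base units of angular frequency: 1/s

The claimed units 1/s match the derived units, so the claim is correct.

Answer: Yes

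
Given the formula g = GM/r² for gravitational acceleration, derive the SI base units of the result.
Units of each symbol in g = GM/r²:
  G (gravitational constant): m³/(kg·s²)
  M (mass): kg
  r (distance): m  → to the power 2 in the denominator, contributes 1/m²

Multiplying the contributions: [m³/(kg·s²)] · [kg] · [1/m²]
Adding exponents of each base unit: m: 1, s: -2
SI base units of gravitational acceleration: m/s²

Answer: m/s²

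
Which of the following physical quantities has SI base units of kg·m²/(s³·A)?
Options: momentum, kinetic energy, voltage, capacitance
Checking the SI base units of each option:
  momentum (p = mv): kg·m/s  ✗
  kinetic energy (E = ½mv²): kg·m²/s²  ✗
  voltage (V = IR): kg·m²/(s³·A)  ✓ matches
  capacitance (C = Q/V): s⁴·A²/(kg·m²)  ✗

Only voltage has units kg·m²/(s³·A).

Answer: voltage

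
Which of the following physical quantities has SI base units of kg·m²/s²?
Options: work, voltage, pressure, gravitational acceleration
Checking the SI base units of each option:
  work (W = Fd): kg·m²/s²  ✓ matches
  voltage (V = IR): kg·m²/(s³·A)  ✗
  pressure (P = F/A): kg/(m·s²)  ✗
  gravitational acceleration (g = GM/r²): m/s²  ✗

Only work has units kg·m²/s².

Answer: work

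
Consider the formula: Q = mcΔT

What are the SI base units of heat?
Units of each symbol in Q = mcΔT:
  m (mass): kg
  c (specific heat capacity, in J/(kg·K)): m²/(s²·K)
  ΔT (temperature change): K

Multiplying the contributions: [kg] · [m²/(s²·K)] · [K]
Adding exponents of each base unit: kg: 1, m: 2, s: -2
SI base units of heat: kg·m²/s²

Answer: kg·m²/s²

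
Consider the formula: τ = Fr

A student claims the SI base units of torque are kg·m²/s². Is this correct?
Units of each symbol in τ = Fr:
  F (force): kg·m/s²
  r (lever arm): m

Multiplying the contributions: [kg·m/s²] · [m]
Adding exponents of each base unit: kg: 1, m: 2, s: -2
SI base units of torque: kg·m²/s²

The claimed units kg·m²/s² match the derived units, so the claim is correct.

Answer: Yes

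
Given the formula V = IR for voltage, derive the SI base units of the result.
Units of each symbol in V = IR:
  I (current): A
  R (resistance, in ohms): kg·m²/(s³·A²)

Multiplying the contributions: [A] · [kg·m²/(s³·A²)]
Adding exponents of each base unit: kg: 1, m: 2, s: -3, A: -1
SI base units of voltage: kg·m²/(s³·A)

Answer: kg·m²/(s³·A)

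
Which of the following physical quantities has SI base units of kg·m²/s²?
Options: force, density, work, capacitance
Checking the SI base units of each option:
  force (F = ma): kg·m/s²  ✗
  density (ρ = m/V): kg/m³  ✗
  work (W = Fd): kg·m²/s²  ✓ matches
  capacitance (C = Q/V): s⁴·A²/(kg·m²)  ✗

Only work has units kg·m²/s².

Answer: work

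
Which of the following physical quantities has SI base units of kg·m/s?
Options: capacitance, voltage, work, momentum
Checking the SI base units of each option:
  capacitance (C = Q/V): s⁴·A²/(kg·m²)  ✗
  voltage (V = IR): kg·m²/(s³·A)  ✗
  work (W = Fd): kg·m²/s²  ✗
  momentum (p = mv): kg·m/s  ✓ matches

Only momentum has units kg·m/s.

Answer: momentum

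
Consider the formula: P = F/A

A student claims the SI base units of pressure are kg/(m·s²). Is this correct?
Units of each symbol in P = F/A:
  F (force): kg·m/s²
  A (area): m²  → in the denominator, contributes 1/m²

Multiplying the contributions: [kg·m/s²] · [1/m²]
Adding exponents of each base unit: kg: 1, m: -1, s: -2
SI base units of pressure: kg/(m·s²)

The claimed units kg/(m·s²) match the derived units, so the claim is correct.

Answer: Yes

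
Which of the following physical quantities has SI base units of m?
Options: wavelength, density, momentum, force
Checking the SI base units of each option:
  wavelength (λ = v/f): m  ✓ matches
  density (ρ = m/V): kg/m³  ✗
  momentum (p = mv): kg·m/s  ✗
  force (F = ma): kg·m/s²  ✗

Only wavelength has units m.

Answer: wavelength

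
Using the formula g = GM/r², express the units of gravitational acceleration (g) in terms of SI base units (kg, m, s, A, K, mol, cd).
Units of each symbol in g = GM/r²:
  G (gravitational constant): m³/(kg·s²)
  M (mass): kg
  r (distance): m  → to the power 2 in the denominator, contributes 1/m²

Multiplying the contributions: [m³/(kg·s²)] · [kg] · [1/m²]
Adding exponents of each base unit: m: 1, s: -2
SI base units of gravitational acceleration: m/s²

Answer: m/s²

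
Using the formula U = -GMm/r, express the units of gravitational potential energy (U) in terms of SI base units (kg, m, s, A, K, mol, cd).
Units of each symbol in U = -GMm/r:
  G (gravitational constant): m³/(kg·s²)
  M (mass): kg
  m (mass): kg
  r (distance): m  → in the denominator, contributes 1/m
  The minus sign does not affect the units.

Multiplying the contributions: [m³/(kg·s²)] · [kg] · [kg] · [1/m]
Adding exponents of each base unit: kg: 1, m: 2, s: -2
SI base units of gravitational potential energy: kg·m²/s²

Answer: kg·m²/s²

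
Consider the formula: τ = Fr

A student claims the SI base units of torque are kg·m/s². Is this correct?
Units of each symbol in τ = Fr:
  F (force): kg·m/s²
  r (lever arm): m

Multiplying the contributions: [kg·m/s²] · [m]
Adding exponents of each base unit: kg: 1, m: 2, s: -2
SI base units of torque: kg·m²/s²

The claimed units kg·m/s² (exponents kg: 1, m: 1, s: -2) do not match the derived units kg·m²/s² (exponents kg: 1, m: 2, s: -2), so the claim is incorrect.

Answer: No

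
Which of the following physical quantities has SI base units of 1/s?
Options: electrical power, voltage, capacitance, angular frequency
Checking the SI base units of each option:
  electrical power (P = IV): kg·m²/s³  ✗
  voltage (V = IR): kg·m²/(s³·A)  ✗
  capacitance (C = Q/V): s⁴·A²/(kg·m²)  ✗
  angular frequency (ω = 2πf): 1/s  ✓ matches

Only angular frequency has units 1/s.

Answer: angular frequency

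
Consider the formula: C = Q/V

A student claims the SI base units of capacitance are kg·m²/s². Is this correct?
Units of each symbol in C = Q/V:
  Q (charge, in coulombs): s·A
  V (voltage, in volts): kg·m²/(s³·A)  → in the denominator, contributes s³·A/(kg·m²)

Multiplying the contributions: [s·A] · [s³·A/(kg·m²)]
Adding exponents of each base unit: kg: -1, m: -2, s: 4, A: 2
SI base units of capacitance: s⁴·A²/(kg·m²)

The claimed units kg·m²/s² (exponents kg: 1, m: 2, s: -2) do not match the derived units s⁴·A²/(kg·m²) (exponents kg: -1, m: -2, s: 4, A: 2), so the claim is incorrect.

Answer: No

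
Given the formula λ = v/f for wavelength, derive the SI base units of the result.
Units of each symbol in λ = v/f:
  v (wave speed): m/s
  f (frequency): 1/s  → in the denominator, contributes s

Multiplying the contributions: [m/s] · [s]
Adding exponents of each base unit: m: 1
SI base units of wavelength: m

Answer: m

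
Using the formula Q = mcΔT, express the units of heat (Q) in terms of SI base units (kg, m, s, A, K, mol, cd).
Units of each symbol in Q = mcΔT:
  m (mass): kg
  c (specific heat capacity, in J/(kg·K)): m²/(s²·K)
  ΔT (temperature change): K

Multiplying the contributions: [kg] · [m²/(s²·K)] · [K]
Adding exponents of each base unit: kg: 1, m: 2, s: -2
SI base units of heat: kg·m²/s²

Answer: kg·m²/s²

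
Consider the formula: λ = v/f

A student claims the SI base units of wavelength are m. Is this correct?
Units of each symbol in λ = v/f:
  v (wave speed): m/s
  f (frequency): 1/s  → in the denominator, contributes s

Multiplying the contributions: [m/s] · [s]
Adding exponents of each base unit: m: 1
SI base units of wavelength: m

The claimed units m match the derived units, so the claim is correct.

Answer: Yes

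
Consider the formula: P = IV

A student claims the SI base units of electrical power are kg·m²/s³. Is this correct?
Units of each symbol in P = IV:
  I (current): A
  V (voltage, in volts): kg·m²/(s³·A)

Multiplying the contributions: [A] · [kg·m²/(s³·A)]
Adding exponents of each base unit: kg: 1, m: 2, s: -3
SI base units of electrical power: kg·m²/s³

The claimed units kg·m²/s³ match the derived units, so the claim is correct.

Answer: Yes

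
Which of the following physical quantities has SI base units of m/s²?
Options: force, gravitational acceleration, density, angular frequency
Checking the SI base units of each option:
  force (F = ma): kg·m/s²  ✗
  gravitational acceleration (g = GM/r²): m/s²  ✓ matches
  density (ρ = m/V): kg/m³  ✗
  angular frequency (ω = 2πf): 1/s  ✗

Only gravitational acceleration has units m/s².

Answer: gravitational acceleration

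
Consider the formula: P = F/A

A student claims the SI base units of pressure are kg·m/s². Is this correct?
Units of each symbol in P = F/A:
  F (force): kg·m/s²
  A (area): m²  → in the denominator, contributes 1/m²

Multiplying the contributions: [kg·m/s²] · [1/m²]
Adding exponents of each base unit: kg: 1, m: -1, s: -2
SI base units of pressure: kg/(m·s²)

The claimed units kg·m/s² (exponents kg: 1, m: 1, s: -2) do not match the derived units kg/(m·s²) (exponents kg: 1, m: -1, s: -2), so the claim is incorrect.

Answer: No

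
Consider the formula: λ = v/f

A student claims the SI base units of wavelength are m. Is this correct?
Units of each symbol in λ = v/f:
  v (wave speed): m/s
  f (frequency): 1/s  → in the denominator, contributes s

Multiplying the contributions: [m/s] · [s]
Adding exponents of each base unit: m: 1
SI base units of wavelength: m

The claimed units m match the derived units, so the claim is correct.

Answer: Yes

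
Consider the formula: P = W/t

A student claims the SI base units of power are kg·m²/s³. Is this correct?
Units of each symbol in P = W/t:
  W (work): kg·m²/s²
  t (time): s  → in the denominator, contributes 1/s

Multiplying the contributions: [kg·m²/s²] · [1/s]
Adding exponents of each base unit: kg: 1, m: 2, s: -3
SI base units of power: kg·m²/s³

The claimed units kg·m²/s³ match the derived units, so the claim is correct.

Answer: Yes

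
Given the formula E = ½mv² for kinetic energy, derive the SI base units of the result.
Units of each symbol in E = ½mv²:
  m (mass): kg
  v (speed): m/s  → to the power 2, contributes m²/s²
  The factor ½ is dimensionless.

Multiplying the contributions: [kg] · [m²/s²]
Adding exponents of each base unit: kg: 1, m: 2, s: -2
SI base units of kinetic energy: kg·m²/s²

Answer: kg·m²/s²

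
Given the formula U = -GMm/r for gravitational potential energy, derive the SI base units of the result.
Units of each symbol in U = -GMm/r:
  G (gravitational constant): m³/(kg·s²)
  M (mass): kg
  m (mass): kg
  r (distance): m  → in the denominator, contributes 1/m
  The minus sign does not affect the units.

Multiplying the contributions: [m³/(kg·s²)] · [kg] · [kg] · [1/m]
Adding exponents of each base unit: kg: 1, m: 2, s: -2
SI base units of gravitational potential energy: kg·m²/s²

Answer: kg·m²/s²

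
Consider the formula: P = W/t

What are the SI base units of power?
Units of each symbol in P = W/t:
  W (work): kg·m²/s²
  t (time): s  → in the denominator, contributes 1/s

Multiplying the contributions: [kg·m²/s²] · [1/s]
Adding exponents of each base unit: kg: 1, m: 2, s: -3
SI base units of power: kg·m²/s³

Answer: kg·m²/s³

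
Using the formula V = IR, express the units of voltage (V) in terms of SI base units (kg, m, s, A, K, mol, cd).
Units of each symbol in V = IR:
  I (current): A
  R (resistance, in ohms): kg·m²/(s³·A²)

Multiplying the contributions: [A] · [kg·m²/(s³·A²)]
Adding exponents of each base unit: kg: 1, m: 2, s: -3, A: -1
SI base units of voltage: kg·m²/(s³·A)

Answer: kg·m²/(s³·A)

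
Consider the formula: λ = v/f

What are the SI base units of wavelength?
Units of each symbol in λ = v/f:
  v (wave speed): m/s
  f (frequency): 1/s  → in the denominator, contributes s

Multiplying the contributions: [m/s] · [s]
Adding exponents of each base unit: m: 1
SI base units of wavelength: m

Answer: m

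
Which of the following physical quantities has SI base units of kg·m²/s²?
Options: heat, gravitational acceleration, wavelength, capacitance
Checking the SI base units of each option:
  heat (Q = mcΔT): kg·m²/s²  ✓ matches
  gravitational acceleration (g = GM/r²): m/s²  ✗
  wavelength (λ = v/f): m  ✗
  capacitance (C = Q/V): s⁴·A²/(kg·m²)  ✗

Only heat has units kg·m²/s².

Answer: heat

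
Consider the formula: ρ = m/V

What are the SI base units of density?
Units of each symbol in ρ = m/V:
  m (mass): kg
  V (volume): m³  → in the denominator, contributes 1/m³

Multiplying the contributions: [kg] · [1/m³]
Adding exponents of each base unit: kg: 1, m: -3
SI base units of density: kg/m³

Answer: kg/m³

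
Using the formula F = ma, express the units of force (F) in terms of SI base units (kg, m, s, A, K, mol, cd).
Units of each symbol in F = ma:
  m (mass): kg
  a (acceleration): m/s²

Multiplying the contributions: [kg] · [m/s²]
Adding exponents of each base unit: kg: 1, m: 1, s: -2
SI base units of force: kg·m/s²

Answer: kg·m/s²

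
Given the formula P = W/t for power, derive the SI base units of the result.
Units of each symbol in P = W/t:
  W (work): kg·m²/s²
  t (time): s  → in the denominator, contributes 1/s

Multiplying the contributions: [kg·m²/s²] · [1/s]
Adding exponents of each base unit: kg: 1, m: 2, s: -3
SI base units of power: kg·m²/s³

Answer: kg·m²/s³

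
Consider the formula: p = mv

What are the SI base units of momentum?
Units of each symbol in p = mv:
  m (mass): kg
  v (velocity): m/s

Multiplying the contributions: [kg] · [m/s]
Adding exponents of each base unit: kg: 1, m: 1, s: -1
SI base units of momentum: kg·m/s

Answer: kg·m/s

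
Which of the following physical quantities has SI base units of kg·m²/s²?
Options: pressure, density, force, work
Checking the SI base units of each option:
  pressure (P = F/A): kg/(m·s²)  ✗
  density (ρ = m/V): kg/m³  ✗
  force (F = ma): kg·m/s²  ✗
  work (W = Fd): kg·m²/s²  ✓ matches

Only work has units kg·m²/s².

Answer: work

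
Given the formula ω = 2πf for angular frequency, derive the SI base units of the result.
Units of each symbol in ω = 2πf:
  f (frequency): 1/s
  The factor 2π is dimensionless.

Multiplying the contributions: [1/s]
Adding exponents of each base unit: s: -1
SI base units of angular frequency: 1/s

Answer: 1/s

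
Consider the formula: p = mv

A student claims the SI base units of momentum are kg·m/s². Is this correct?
Units of each symbol in p = mv:
  m (mass): kg
  v (velocity): m/s

Multiplying the contributions: [kg] · [m/s]
Adding exponents of each base unit: kg: 1, m: 1, s: -1
SI base units of momentum: kg·m/s

The claimed units kg·m/s² (exponents kg: 1, m: 1, s: -2) do not match the derived units kg·m/s (exponents kg: 1, m: 1, s: -1), so the claim is incorrect.

Answer: No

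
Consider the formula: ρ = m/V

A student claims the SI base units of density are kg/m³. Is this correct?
Units of each symbol in ρ = m/V:
  m (mass): kg
  V (volume): m³  → in the denominator, contributes 1/m³

Multiplying the contributions: [kg] · [1/m³]
Adding exponents of each base unit: kg: 1, m: -3
SI base units of density: kg/m³

The claimed units kg/m³ match the derived units, so the claim is correct.

Answer: Yes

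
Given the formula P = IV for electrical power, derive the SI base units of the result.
Units of each symbol in P = IV:
  I (current): A
  V (voltage, in volts): kg·m²/(s³·A)

Multiplying the contributions: [A] · [kg·m²/(s³·A)]
Adding exponents of each base unit: kg: 1, m: 2, s: -3
SI base units of electrical power: kg·m²/s³

Answer: kg·m²/s³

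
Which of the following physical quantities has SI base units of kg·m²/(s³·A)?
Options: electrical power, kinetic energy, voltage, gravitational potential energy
Checking the SI base units of each option:
  electrical power (P = IV): kg·m²/s³  ✗
  kinetic energy (E = ½mv²): kg·m²/s²  ✗
  voltage (V = IR): kg·m²/(s³·A)  ✓ matches
  gravitational potential energy (U = -GMm/r): kg·m²/s²  ✗

Only voltage has units kg·m²/(s³·A).

Answer: voltage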